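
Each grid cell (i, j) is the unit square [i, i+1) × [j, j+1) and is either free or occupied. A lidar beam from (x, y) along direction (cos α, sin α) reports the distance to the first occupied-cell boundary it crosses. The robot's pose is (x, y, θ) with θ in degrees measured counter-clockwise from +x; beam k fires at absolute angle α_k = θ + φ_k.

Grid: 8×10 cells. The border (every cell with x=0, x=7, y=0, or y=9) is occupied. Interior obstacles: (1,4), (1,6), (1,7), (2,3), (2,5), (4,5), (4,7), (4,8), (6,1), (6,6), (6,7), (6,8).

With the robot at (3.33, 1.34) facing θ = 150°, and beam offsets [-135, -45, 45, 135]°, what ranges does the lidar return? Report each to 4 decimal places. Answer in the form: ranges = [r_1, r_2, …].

beam 1: φ=-135°, α=15°
  d=(0.9659,0.2588)  start (3,1)  tX=0.6936 tY=2.5500  stride 1/|dx|=1.0353 1/|dy|=3.8637
    cross x-line → (4,1), t=0.6936
    cross x-line → (5,1), t=1.7289
    cross y-line → (5,2), t=2.5500
    cross x-line → (6,2), t=2.7642
    cross x-line → (7,2), t=3.7995 (wall)
  → r_1 = 3.7995
beam 2: φ=-45°, α=105°
  d=(-0.2588,0.9659)  start (3,1)  tX=1.2750 tY=0.6833  stride 1/|dx|=3.8637 1/|dy|=1.0353
    cross y-line → (3,2), t=0.6833
    cross x-line → (2,2), t=1.2750
    cross y-line → (2,3), t=1.7186 (wall)
  → r_2 = 1.7186
beam 3: φ=45°, α=195°
  d=(-0.9659,-0.2588)  start (3,1)  tX=0.3416 tY=1.3137  stride 1/|dx|=1.0353 1/|dy|=3.8637
    cross x-line → (2,1), t=0.3416
    cross y-line → (2,0), t=1.3137 (wall)
  → r_3 = 1.3137
beam 4: φ=135°, α=285°
  d=(0.2588,-0.9659)  start (3,1)  tX=2.5887 tY=0.3520  stride 1/|dx|=3.8637 1/|dy|=1.0353
    cross y-line → (3,0), t=0.3520 (wall)
  → r_4 = 0.3520

ranges = [3.7995, 1.7186, 1.3137, 0.3520]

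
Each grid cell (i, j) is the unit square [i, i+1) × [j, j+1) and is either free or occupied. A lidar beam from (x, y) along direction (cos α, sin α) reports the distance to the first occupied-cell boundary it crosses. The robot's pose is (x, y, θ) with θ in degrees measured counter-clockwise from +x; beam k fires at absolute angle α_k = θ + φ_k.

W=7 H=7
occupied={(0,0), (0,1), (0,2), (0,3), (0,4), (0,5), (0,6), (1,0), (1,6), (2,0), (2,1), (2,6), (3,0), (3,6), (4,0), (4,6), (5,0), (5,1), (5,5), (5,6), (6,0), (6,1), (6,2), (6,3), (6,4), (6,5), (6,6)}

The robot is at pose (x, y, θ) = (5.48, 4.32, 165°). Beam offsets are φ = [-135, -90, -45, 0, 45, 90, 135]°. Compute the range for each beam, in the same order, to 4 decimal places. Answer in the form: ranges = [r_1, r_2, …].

beam 1: φ=-135°, α=30°
  d=(0.8660,0.5000)  start (5,4)  tX=0.6004 tY=1.3600  stride 1/|dx|=1.1547 1/|dy|=2.0000
    cross x-line → (6,4), t=0.6004 (wall)
  → r_1 = 0.6004
beam 2: φ=-90°, α=75°
  d=(0.2588,0.9659)  start (5,4)  tX=2.0091 tY=0.7040  stride 1/|dx|=3.8637 1/|dy|=1.0353
    cross y-line → (5,5), t=0.7040 (wall)
  → r_2 = 0.7040
beam 3: φ=-45°, α=120°
  d=(-0.5000,0.8660)  start (5,4)  tX=0.9600 tY=0.7852  stride 1/|dx|=2.0000 1/|dy|=1.1547
    cross y-line → (5,5), t=0.7852 (wall)
  → r_3 = 0.7852
beam 4: φ=0°, α=165°
  d=(-0.9659,0.2588)  start (5,4)  tX=0.4969 tY=2.6273  stride 1/|dx|=1.0353 1/|dy|=3.8637
    cross x-line → (4,4), t=0.4969
    cross x-line → (3,4), t=1.5322
    cross x-line → (2,4), t=2.5675
    cross y-line → (2,5), t=2.6273
    cross x-line → (1,5), t=3.6028
    cross x-line → (0,5), t=4.6380 (wall)
  → r_4 = 4.6380
beam 5: φ=45°, α=210°
  d=(-0.8660,-0.5000)  start (5,4)  tX=0.5543 tY=0.6400  stride 1/|dx|=1.1547 1/|dy|=2.0000
    cross x-line → (4,4), t=0.5543
    cross y-line → (4,3), t=0.6400
    cross x-line → (3,3), t=1.7090
    cross y-line → (3,2), t=2.6400
    cross x-line → (2,2), t=2.8637
    cross x-line → (1,2), t=4.0184
    cross y-line → (1,1), t=4.6400
    cross x-line → (0,1), t=5.1731 (wall)
  → r_5 = 5.1731
beam 6: φ=90°, α=255°
  d=(-0.2588,-0.9659)  start (5,4)  tX=1.8546 tY=0.3313  stride 1/|dx|=3.8637 1/|dy|=1.0353
    cross y-line → (5,3), t=0.3313
    cross y-line → (5,2), t=1.3666
    cross x-line → (4,2), t=1.8546
    cross y-line → (4,1), t=2.4018
    cross y-line → (4,0), t=3.4371 (wall)
  → r_6 = 3.4371
beam 7: φ=135°, α=300°
  d=(0.5000,-0.8660)  start (5,4)  tX=1.0400 tY=0.3695  stride 1/|dx|=2.0000 1/|dy|=1.1547
    cross y-line → (5,3), t=0.3695
    cross x-line → (6,3), t=1.0400 (wall)
  → r_7 = 1.0400

ranges = [0.6004, 0.7040, 0.7852, 4.6380, 5.1731, 3.4371, 1.0400]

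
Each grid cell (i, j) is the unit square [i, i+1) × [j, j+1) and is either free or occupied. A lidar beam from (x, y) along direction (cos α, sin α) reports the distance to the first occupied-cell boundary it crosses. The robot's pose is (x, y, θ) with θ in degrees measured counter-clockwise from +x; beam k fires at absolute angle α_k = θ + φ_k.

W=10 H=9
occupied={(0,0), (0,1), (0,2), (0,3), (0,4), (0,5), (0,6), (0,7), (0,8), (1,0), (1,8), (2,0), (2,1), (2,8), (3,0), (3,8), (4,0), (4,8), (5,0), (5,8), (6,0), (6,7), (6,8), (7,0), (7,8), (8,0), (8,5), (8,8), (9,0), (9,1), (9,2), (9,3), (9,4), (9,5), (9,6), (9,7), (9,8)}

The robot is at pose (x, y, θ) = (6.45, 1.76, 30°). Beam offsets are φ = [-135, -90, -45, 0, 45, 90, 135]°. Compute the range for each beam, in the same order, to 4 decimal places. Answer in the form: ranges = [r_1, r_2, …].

beam 1: φ=-135°, α=255°
  dir = (cos 255°, sin 255°) = (-0.2588, -0.9659); from cell (6,1)
  next x-line at t=1.7387, next y-line at t=0.7868; Δt_x=3.8637, Δt_y=1.0353
    y: enter (6,0) at t=0.7868 ← occupied
  → r_1 = 0.7868
beam 2: φ=-90°, α=300°
  dir = (cos 300°, sin 300°) = (0.5000, -0.8660); from cell (6,1)
  next x-line at t=1.1000, next y-line at t=0.8776; Δt_x=2.0000, Δt_y=1.1547
    y: enter (6,0) at t=0.8776 ← occupied
  → r_2 = 0.8776
beam 3: φ=-45°, α=345°
  dir = (cos 345°, sin 345°) = (0.9659, -0.2588); from cell (6,1)
  next x-line at t=0.5694, next y-line at t=2.9364; Δt_x=1.0353, Δt_y=3.8637
    x: enter (7,1) at t=0.5694
    x: enter (8,1) at t=1.6047
    x: enter (9,1) at t=2.6400 ← occupied
  → r_3 = 2.6400
beam 4: φ=0°, α=30°
  dir = (cos 30°, sin 30°) = (0.8660, 0.5000); from cell (6,1)
  next x-line at t=0.6351, next y-line at t=0.4800; Δt_x=1.1547, Δt_y=2.0000
    y: enter (6,2) at t=0.4800
    x: enter (7,2) at t=0.6351
    x: enter (8,2) at t=1.7898
    y: enter (8,3) at t=2.4800
    x: enter (9,3) at t=2.9445 ← occupied
  → r_4 = 2.9445
beam 5: φ=45°, α=75°
  dir = (cos 75°, sin 75°) = (0.2588, 0.9659); from cell (6,1)
  next x-line at t=2.1250, next y-line at t=0.2485; Δt_x=3.8637, Δt_y=1.0353
    y: enter (6,2) at t=0.2485
    y: enter (6,3) at t=1.2837
    x: enter (7,3) at t=2.1250
    y: enter (7,4) at t=2.3190
    y: enter (7,5) at t=3.3543
    y: enter (7,6) at t=4.3896
    y: enter (7,7) at t=5.4248
    x: enter (8,7) at t=5.9887
    y: enter (8,8) at t=6.4601 ← occupied
  → r_5 = 6.4601
beam 6: φ=90°, α=120°
  dir = (cos 120°, sin 120°) = (-0.5000, 0.8660); from cell (6,1)
  next x-line at t=0.9000, next y-line at t=0.2771; Δt_x=2.0000, Δt_y=1.1547
    y: enter (6,2) at t=0.2771
    x: enter (5,2) at t=0.9000
    y: enter (5,3) at t=1.4318
    y: enter (5,4) at t=2.5865
    x: enter (4,4) at t=2.9000
    y: enter (4,5) at t=3.7412
    y: enter (4,6) at t=4.8959
    x: enter (3,6) at t=4.9000
    y: enter (3,7) at t=6.0506
    x: enter (2,7) at t=6.9000
    y: enter (2,8) at t=7.2053 ← occupied
  → r_6 = 7.2053
beam 7: φ=135°, α=165°
  dir = (cos 165°, sin 165°) = (-0.9659, 0.2588); from cell (6,1)
  next x-line at t=0.4659, next y-line at t=0.9273; Δt_x=1.0353, Δt_y=3.8637
    x: enter (5,1) at t=0.4659
    y: enter (5,2) at t=0.9273
    x: enter (4,2) at t=1.5012
    x: enter (3,2) at t=2.5364
    x: enter (2,2) at t=3.5717
    x: enter (1,2) at t=4.6070
    y: enter (1,3) at t=4.7910
    x: enter (0,3) at t=5.6423 ← occupied
  → r_7 = 5.6423

ranges = [0.7868, 0.8776, 2.6400, 2.9445, 6.4601, 7.2053, 5.6423]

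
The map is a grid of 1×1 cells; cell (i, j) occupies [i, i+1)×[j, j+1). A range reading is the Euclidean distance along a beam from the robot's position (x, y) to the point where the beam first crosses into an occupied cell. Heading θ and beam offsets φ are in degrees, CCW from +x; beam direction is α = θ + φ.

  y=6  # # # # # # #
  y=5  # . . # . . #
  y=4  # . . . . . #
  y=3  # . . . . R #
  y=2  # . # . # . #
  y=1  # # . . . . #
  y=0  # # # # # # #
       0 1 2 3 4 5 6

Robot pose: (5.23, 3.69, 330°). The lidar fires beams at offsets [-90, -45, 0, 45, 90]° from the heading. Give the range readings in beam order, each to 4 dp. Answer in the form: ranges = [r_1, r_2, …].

beam 1: φ=-90°, α=240°
  dir = (cos 240°, sin 240°) = (-0.5000, -0.8660); from cell (5,3)
  next x-line at t=0.4600, next y-line at t=0.7967; Δt_x=2.0000, Δt_y=1.1547
    x: enter (4,3) at t=0.4600
    y: enter (4,2) at t=0.7967 ← occupied
  → r_1 = 0.7967
beam 2: φ=-45°, α=285°
  dir = (cos 285°, sin 285°) = (0.2588, -0.9659); from cell (5,3)
  next x-line at t=2.9751, next y-line at t=0.7143; Δt_x=3.8637, Δt_y=1.0353
    y: enter (5,2) at t=0.7143
    y: enter (5,1) at t=1.7496
    y: enter (5,0) at t=2.7849 ← occupied
  → r_2 = 2.7849
beam 3: φ=0°, α=330°
  dir = (cos 330°, sin 330°) = (0.8660, -0.5000); from cell (5,3)
  next x-line at t=0.8891, next y-line at t=1.3800; Δt_x=1.1547, Δt_y=2.0000
    x: enter (6,3) at t=0.8891 ← occupied
  → r_3 = 0.8891
beam 4: φ=45°, α=15°
  dir = (cos 15°, sin 15°) = (0.9659, 0.2588); from cell (5,3)
  next x-line at t=0.7972, next y-line at t=1.1977; Δt_x=1.0353, Δt_y=3.8637
    x: enter (6,3) at t=0.7972 ← occupied
  → r_4 = 0.7972
beam 5: φ=90°, α=60°
  dir = (cos 60°, sin 60°) = (0.5000, 0.8660); from cell (5,3)
  next x-line at t=1.5400, next y-line at t=0.3580; Δt_x=2.0000, Δt_y=1.1547
    y: enter (5,4) at t=0.3580
    y: enter (5,5) at t=1.5127
    x: enter (6,5) at t=1.5400 ← occupied
  → r_5 = 1.5400

ranges = [0.7967, 2.7849, 0.8891, 0.7972, 1.5400]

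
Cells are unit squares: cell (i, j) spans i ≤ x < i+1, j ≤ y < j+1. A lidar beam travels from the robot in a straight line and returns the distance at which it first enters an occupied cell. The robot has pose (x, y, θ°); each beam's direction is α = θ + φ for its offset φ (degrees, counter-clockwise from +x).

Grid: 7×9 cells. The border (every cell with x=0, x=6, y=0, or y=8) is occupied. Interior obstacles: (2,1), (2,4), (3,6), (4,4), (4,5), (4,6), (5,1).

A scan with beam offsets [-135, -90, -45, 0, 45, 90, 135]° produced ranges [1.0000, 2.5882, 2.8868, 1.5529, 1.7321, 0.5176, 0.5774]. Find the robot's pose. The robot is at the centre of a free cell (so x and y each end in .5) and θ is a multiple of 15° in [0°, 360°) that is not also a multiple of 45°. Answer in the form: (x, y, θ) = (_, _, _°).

(x, y, θ) = (2.5, 5.5, 165°)

Enumerate (i+0.5, j+0.5, θ) over the 28 free cells and 16 admissible headings. For each, cast all 7 beams and compare to the given ranges.
  (5.5, 5.5, 255°): beam 2 = 0.5176 ≠ 2.5882 ✗
  (1.5, 7.5, 240°): beam 1 = 0.5176 ≠ 1.0000 ✗
  (2.5, 3.5, 300°): beam 1 = 1.5529 ≠ 1.0000 ✗
  (1.5, 2.5, 15°): beam 2 = 1.5529 ≠ 2.5882 ✗
  (1.5, 2.5, 75°): beam 2 = 3.6235 ≠ 2.5882 ✗
  …
  (2.5, 5.5, 165°): r_1=1.0000, r_2=2.5882, r_3=2.8868, r_4=1.5529, r_5=1.7321, r_6=0.5176, r_7=0.5774 — all match ✓
Unique over the lattice → pose = (2.5, 5.5, 165°).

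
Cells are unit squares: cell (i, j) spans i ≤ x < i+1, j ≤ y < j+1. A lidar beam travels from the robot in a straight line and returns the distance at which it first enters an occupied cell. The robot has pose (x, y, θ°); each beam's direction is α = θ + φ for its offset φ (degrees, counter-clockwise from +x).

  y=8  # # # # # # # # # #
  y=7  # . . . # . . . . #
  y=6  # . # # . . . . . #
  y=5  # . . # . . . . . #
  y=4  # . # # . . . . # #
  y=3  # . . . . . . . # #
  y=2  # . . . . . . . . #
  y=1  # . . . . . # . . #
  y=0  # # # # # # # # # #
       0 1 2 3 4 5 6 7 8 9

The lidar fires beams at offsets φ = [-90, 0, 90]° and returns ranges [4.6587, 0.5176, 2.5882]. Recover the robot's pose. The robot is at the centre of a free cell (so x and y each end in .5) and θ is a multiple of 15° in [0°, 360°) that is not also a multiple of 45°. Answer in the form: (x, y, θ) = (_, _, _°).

(x, y, θ) = (3.5, 3.5, 105°)

Candidates: 47 free-cell centres × 16 headings = 752 poses. Raycast each; keep the one whose scan matches to 4 dp.
  (6.5, 2.5, 300°): beam 1 = 3.0000 ≠ 4.6587 ✗
  (5.5, 4.5, 15°): beam 1 = 2.5882 ≠ 4.6587 ✗
  (1.5, 3.5, 150°): beam 1 = 1.0000 ≠ 4.6587 ✗
  (3.5, 1.5, 255°): beam 1 = 2.5882 ≠ 4.6587 ✗
  …
  (3.5, 3.5, 105°): r_1=4.6587, r_2=0.5176, r_3=2.5882 — all match ✓
No second candidate reproduces the full scan.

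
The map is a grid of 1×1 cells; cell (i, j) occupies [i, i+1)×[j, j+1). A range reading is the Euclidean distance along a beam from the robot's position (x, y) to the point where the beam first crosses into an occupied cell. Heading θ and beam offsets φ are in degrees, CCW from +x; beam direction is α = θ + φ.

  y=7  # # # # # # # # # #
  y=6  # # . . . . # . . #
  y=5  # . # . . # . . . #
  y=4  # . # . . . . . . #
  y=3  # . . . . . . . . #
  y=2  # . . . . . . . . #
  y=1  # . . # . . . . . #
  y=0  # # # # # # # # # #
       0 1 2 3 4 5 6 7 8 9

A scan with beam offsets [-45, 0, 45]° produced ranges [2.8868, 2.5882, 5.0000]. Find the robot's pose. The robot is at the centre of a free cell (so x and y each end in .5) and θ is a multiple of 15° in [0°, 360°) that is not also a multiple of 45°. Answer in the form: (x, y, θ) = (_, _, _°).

Candidates: 42 free-cell centres × 16 headings = 672 poses. Raycast each; keep the one whose scan matches to 4 dp.
  (4.5, 5.5, 210°): beam 1 = 1.5529 ≠ 2.8868 ✗
  (5.5, 4.5, 75°): beam 1 = 4.0415 ≠ 2.8868 ✗
  (6.5, 1.5, 60°): beam 1 = 2.5882 ≠ 2.8868 ✗
  …
  (6.5, 2.5, 15°): r_1=2.8868, r_2=2.5882, r_3=5.0000 — all match ✓
Only this pose fits every beam.

(x, y, θ) = (6.5, 2.5, 15°)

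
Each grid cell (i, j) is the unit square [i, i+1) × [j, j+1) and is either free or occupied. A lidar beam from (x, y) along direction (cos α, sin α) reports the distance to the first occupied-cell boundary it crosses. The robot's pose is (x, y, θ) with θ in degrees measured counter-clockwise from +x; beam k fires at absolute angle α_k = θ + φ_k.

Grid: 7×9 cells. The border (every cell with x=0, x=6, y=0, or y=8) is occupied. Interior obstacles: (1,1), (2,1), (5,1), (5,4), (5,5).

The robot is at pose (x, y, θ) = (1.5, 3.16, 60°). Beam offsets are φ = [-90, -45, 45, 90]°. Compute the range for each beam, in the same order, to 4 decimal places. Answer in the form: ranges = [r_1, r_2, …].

beam 1: φ=-90°, α=330°
  cosα=0.8660 sinα=-0.5000 | (1,3) | tMaxX 0.5774 tMaxY 0.3200 | tΔX 1.1547 tΔY 2.0000
    t=0.3200 [y] (1,2)
    t=0.5774 [x] (2,2)
    t=1.7321 [x] (3,2)
    t=2.3200 [y] (3,1)
    t=2.8868 [x] (4,1)
    t=4.0415 [x] (5,1) — stop
  → r_1 = 4.0415
beam 2: φ=-45°, α=15°
  cosα=0.9659 sinα=0.2588 | (1,3) | tMaxX 0.5176 tMaxY 3.2455 | tΔX 1.0353 tΔY 3.8637
    t=0.5176 [x] (2,3)
    t=1.5529 [x] (3,3)
    t=2.5882 [x] (4,3)
    t=3.2455 [y] (4,4)
    t=3.6235 [x] (5,4) — stop
  → r_2 = 3.6235
beam 3: φ=45°, α=105°
  cosα=-0.2588 sinα=0.9659 | (1,3) | tMaxX 1.9319 tMaxY 0.8696 | tΔX 3.8637 tΔY 1.0353
    t=0.8696 [y] (1,4)
    t=1.9049 [y] (1,5)
    t=1.9319 [x] (0,5) — stop
  → r_3 = 1.9319
beam 4: φ=90°, α=150°
  cosα=-0.8660 sinα=0.5000 | (1,3) | tMaxX 0.5774 tMaxY 1.6800 | tΔX 1.1547 tΔY 2.0000
    t=0.5774 [x] (0,3) — stop
  → r_4 = 0.5774

ranges = [4.0415, 3.6235, 1.9319, 0.5774]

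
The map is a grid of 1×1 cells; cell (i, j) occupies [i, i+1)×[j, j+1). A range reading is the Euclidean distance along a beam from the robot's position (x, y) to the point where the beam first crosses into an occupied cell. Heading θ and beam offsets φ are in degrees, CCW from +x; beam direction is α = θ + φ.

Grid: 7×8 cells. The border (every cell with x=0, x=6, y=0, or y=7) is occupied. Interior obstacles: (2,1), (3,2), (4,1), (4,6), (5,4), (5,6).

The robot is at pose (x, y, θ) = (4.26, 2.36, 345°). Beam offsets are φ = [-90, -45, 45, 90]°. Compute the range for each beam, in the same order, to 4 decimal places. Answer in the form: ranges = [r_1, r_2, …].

beam 1: φ=-90°, α=255°
  dir = (cos 255°, sin 255°) = (-0.2588, -0.9659); from cell (4,2)
  next x-line at t=1.0046, next y-line at t=0.3727; Δt_x=3.8637, Δt_y=1.0353
    y: enter (4,1) at t=0.3727 ← occupied
  → r_1 = 0.3727
beam 2: φ=-45°, α=300°
  dir = (cos 300°, sin 300°) = (0.5000, -0.8660); from cell (4,2)
  next x-line at t=1.4800, next y-line at t=0.4157; Δt_x=2.0000, Δt_y=1.1547
    y: enter (4,1) at t=0.4157 ← occupied
  → r_2 = 0.4157
beam 3: φ=45°, α=30°
  dir = (cos 30°, sin 30°) = (0.8660, 0.5000); from cell (4,2)
  next x-line at t=0.8545, next y-line at t=1.2800; Δt_x=1.1547, Δt_y=2.0000
    x: enter (5,2) at t=0.8545
    y: enter (5,3) at t=1.2800
    x: enter (6,3) at t=2.0092 ← occupied
  → r_3 = 2.0092
beam 4: φ=90°, α=75°
  dir = (cos 75°, sin 75°) = (0.2588, 0.9659); from cell (4,2)
  next x-line at t=2.8591, next y-line at t=0.6626; Δt_x=3.8637, Δt_y=1.0353
    y: enter (4,3) at t=0.6626
    y: enter (4,4) at t=1.6979
    y: enter (4,5) at t=2.7331
    x: enter (5,5) at t=2.8591
    y: enter (5,6) at t=3.7684 ← occupied
  → r_4 = 3.7684

ranges = [0.3727, 0.4157, 2.0092, 3.7684]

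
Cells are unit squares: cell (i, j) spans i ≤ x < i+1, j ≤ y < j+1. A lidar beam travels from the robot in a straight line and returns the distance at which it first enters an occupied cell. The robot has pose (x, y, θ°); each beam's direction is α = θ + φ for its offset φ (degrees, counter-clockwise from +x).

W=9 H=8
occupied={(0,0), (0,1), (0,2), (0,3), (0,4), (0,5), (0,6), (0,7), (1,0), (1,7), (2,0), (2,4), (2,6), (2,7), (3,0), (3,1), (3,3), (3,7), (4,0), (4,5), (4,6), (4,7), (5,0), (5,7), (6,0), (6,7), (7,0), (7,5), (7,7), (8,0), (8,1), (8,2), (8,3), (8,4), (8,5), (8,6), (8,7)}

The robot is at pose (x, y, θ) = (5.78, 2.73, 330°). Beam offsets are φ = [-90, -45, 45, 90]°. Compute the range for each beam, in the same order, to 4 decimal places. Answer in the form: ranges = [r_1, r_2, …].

beam 1: φ=-90°, α=240°
  direction (-0.5000, -0.8660); cell (5,2); t to first gridline: x 1.5600, y 0.8429 (then +2.0000 / +1.1547)
    (5,1) via y @ 0.8429
    (4,1) via x @ 1.5600
    (4,0) via y @ 1.9976  # hit
  → r_1 = 1.9976
beam 2: φ=-45°, α=285°
  direction (0.2588, -0.9659); cell (5,2); t to first gridline: x 0.8500, y 0.7558 (then +3.8637 / +1.0353)
    (5,1) via y @ 0.7558
    (6,1) via x @ 0.8500
    (6,0) via y @ 1.7910  # hit
  → r_2 = 1.7910
beam 3: φ=45°, α=15°
  direction (0.9659, 0.2588); cell (5,2); t to first gridline: x 0.2278, y 1.0432 (then +1.0353 / +3.8637)
    (6,2) via x @ 0.2278
    (6,3) via y @ 1.0432
    (7,3) via x @ 1.2630
    (8,3) via x @ 2.2983  # hit
  → r_3 = 2.2983
beam 4: φ=90°, α=60°
  direction (0.5000, 0.8660); cell (5,2); t to first gridline: x 0.4400, y 0.3118 (then +2.0000 / +1.1547)
    (5,3) via y @ 0.3118
    (6,3) via x @ 0.4400
    (6,4) via y @ 1.4665
    (7,4) via x @ 2.4400
    (7,5) via y @ 2.6212  # hit
  → r_4 = 2.6212

ranges = [1.9976, 1.7910, 2.2983, 2.6212]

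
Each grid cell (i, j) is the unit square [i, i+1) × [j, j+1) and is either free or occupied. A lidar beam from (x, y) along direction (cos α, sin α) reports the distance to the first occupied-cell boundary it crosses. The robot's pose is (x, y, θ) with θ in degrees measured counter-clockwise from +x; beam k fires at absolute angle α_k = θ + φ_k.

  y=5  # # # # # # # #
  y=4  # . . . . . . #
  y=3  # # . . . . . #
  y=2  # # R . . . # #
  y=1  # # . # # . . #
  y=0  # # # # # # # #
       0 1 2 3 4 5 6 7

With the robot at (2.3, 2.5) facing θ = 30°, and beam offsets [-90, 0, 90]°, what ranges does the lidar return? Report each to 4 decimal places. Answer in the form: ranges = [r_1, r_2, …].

beam 1: φ=-90°, α=300°
  dir = (cos 300°, sin 300°) = (0.5000, -0.8660); from cell (2,2)
  next x-line at t=1.4000, next y-line at t=0.5774; Δt_x=2.0000, Δt_y=1.1547
    y: enter (2,1) at t=0.5774
    x: enter (3,1) at t=1.4000 ← occupied
  → r_1 = 1.4000
beam 2: φ=0°, α=30°
  dir = (cos 30°, sin 30°) = (0.8660, 0.5000); from cell (2,2)
  next x-line at t=0.8083, next y-line at t=1.0000; Δt_x=1.1547, Δt_y=2.0000
    x: enter (3,2) at t=0.8083
    y: enter (3,3) at t=1.0000
    x: enter (4,3) at t=1.9630
    y: enter (4,4) at t=3.0000
    x: enter (5,4) at t=3.1177
    x: enter (6,4) at t=4.2724
    y: enter (6,5) at t=5.0000 ← occupied
  → r_2 = 5.0000
beam 3: φ=90°, α=120°
  dir = (cos 120°, sin 120°) = (-0.5000, 0.8660); from cell (2,2)
  next x-line at t=0.6000, next y-line at t=0.5774; Δt_x=2.0000, Δt_y=1.1547
    y: enter (2,3) at t=0.5774
    x: enter (1,3) at t=0.6000 ← occupied
  → r_3 = 0.6000

ranges = [1.4000, 5.0000, 0.6000]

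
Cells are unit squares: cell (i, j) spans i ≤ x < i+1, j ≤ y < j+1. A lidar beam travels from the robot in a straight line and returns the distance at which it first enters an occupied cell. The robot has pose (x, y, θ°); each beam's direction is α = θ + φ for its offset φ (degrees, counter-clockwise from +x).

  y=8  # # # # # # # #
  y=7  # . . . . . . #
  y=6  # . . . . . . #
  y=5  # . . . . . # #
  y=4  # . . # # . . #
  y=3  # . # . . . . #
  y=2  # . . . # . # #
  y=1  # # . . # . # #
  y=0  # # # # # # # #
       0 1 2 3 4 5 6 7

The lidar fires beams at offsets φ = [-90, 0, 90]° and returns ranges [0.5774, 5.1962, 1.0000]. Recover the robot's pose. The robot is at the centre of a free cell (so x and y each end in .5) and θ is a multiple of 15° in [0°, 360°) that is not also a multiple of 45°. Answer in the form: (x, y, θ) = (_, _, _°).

(x, y, θ) = (6.5, 4.5, 210°)

Enumerate (i+0.5, j+0.5, θ) over the 33 free cells and 16 admissible headings. For each, cast all 3 beams and compare to the given ranges.
  (2.5, 7.5, 165°): beam 1 = 0.5176 ≠ 0.5774 ✗
  (4.5, 7.5, 60°): beam 1 = 2.8868 ≠ 0.5774 ✗
  (2.5, 4.5, 300°): beam 1 = 1.7321 ≠ 0.5774 ✗
  …
  (6.5, 4.5, 210°): r_1=0.5774, r_2=5.1962, r_3=1.0000 — all match ✓
Unique over the lattice → pose = (6.5, 4.5, 210°).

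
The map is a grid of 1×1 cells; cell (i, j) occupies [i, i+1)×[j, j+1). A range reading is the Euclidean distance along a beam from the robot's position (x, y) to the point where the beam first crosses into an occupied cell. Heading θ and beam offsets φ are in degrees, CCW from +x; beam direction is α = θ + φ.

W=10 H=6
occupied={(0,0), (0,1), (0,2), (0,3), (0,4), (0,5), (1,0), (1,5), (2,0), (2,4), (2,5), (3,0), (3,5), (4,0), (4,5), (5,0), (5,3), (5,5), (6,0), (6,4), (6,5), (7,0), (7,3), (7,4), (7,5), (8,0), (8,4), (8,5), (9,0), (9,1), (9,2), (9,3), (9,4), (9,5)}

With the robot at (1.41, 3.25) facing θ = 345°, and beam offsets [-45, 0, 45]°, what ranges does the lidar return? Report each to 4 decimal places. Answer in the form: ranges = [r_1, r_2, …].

ranges = [2.5981, 7.8577, 1.5000]

beam 1: φ=-45°, α=300°
  cosα=0.5000 sinα=-0.8660 | (1,3) | tMaxX 1.1800 tMaxY 0.2887 | tΔX 2.0000 tΔY 1.1547
    t=0.2887 [y] (1,2)
    t=1.1800 [x] (2,2)
    t=1.4434 [y] (2,1)
    t=2.5981 [y] (2,0) — stop
  → r_1 = 2.5981
beam 2: φ=0°, α=345°
  cosα=0.9659 sinα=-0.2588 | (1,3) | tMaxX 0.6108 tMaxY 0.9659 | tΔX 1.0353 tΔY 3.8637
    t=0.6108 [x] (2,3)
    t=0.9659 [y] (2,2)
    t=1.6461 [x] (3,2)
    t=2.6814 [x] (4,2)
    t=3.7166 [x] (5,2)
    t=4.7519 [x] (6,2)
    t=4.8296 [y] (6,1)
    t=5.7872 [x] (7,1)
    t=6.8225 [x] (8,1)
    t=7.8577 [x] (9,1) — stop
  → r_2 = 7.8577
beam 3: φ=45°, α=30°
  cosα=0.8660 sinα=0.5000 | (1,3) | tMaxX 0.6813 tMaxY 1.5000 | tΔX 1.1547 tΔY 2.0000
    t=0.6813 [x] (2,3)
    t=1.5000 [y] (2,4) — stop
  → r_3 = 1.5000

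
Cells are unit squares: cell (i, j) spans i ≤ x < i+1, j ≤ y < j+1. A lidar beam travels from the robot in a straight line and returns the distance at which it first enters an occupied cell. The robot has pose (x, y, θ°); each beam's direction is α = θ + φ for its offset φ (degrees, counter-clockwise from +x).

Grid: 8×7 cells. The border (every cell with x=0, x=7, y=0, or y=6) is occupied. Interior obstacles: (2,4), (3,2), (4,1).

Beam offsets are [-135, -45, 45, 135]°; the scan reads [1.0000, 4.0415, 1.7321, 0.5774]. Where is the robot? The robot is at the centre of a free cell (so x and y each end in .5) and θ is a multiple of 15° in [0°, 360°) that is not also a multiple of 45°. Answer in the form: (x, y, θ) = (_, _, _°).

(x, y, θ) = (6.5, 2.5, 195°)

Enumerate (i+0.5, j+0.5, θ) over the 27 free cells and 16 admissible headings. For each, cast all 4 beams and compare to the given ranges.
  (1.5, 2.5, 330°): beam 1 = 0.5176 ≠ 1.0000 ✗
  (6.5, 5.5, 285°): beam 3 = 0.5774 ≠ 1.7321 ✗
  (1.5, 1.5, 30°): beam 1 = 0.5176 ≠ 1.0000 ✗
  (6.5, 5.5, 150°): beam 1 = 0.5176 ≠ 1.0000 ✗
  …
  (6.5, 2.5, 195°): r_1=1.0000, r_2=4.0415, r_3=1.7321, r_4=0.5774 — all match ✓
Only this pose fits every beam.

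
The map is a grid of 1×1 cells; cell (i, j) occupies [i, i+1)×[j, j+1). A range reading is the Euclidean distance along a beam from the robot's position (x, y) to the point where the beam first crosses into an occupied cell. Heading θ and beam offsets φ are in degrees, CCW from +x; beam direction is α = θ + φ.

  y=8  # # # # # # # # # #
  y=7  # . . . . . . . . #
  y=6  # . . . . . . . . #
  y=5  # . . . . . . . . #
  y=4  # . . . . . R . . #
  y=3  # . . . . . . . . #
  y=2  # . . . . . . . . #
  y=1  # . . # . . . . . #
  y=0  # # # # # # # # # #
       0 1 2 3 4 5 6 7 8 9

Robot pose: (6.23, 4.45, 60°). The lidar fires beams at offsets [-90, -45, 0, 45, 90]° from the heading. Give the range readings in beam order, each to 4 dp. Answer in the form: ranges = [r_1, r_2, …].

beam 1: φ=-90°, α=330°
  direction (0.8660, -0.5000); cell (6,4); t to first gridline: x 0.8891, y 0.9000 (then +1.1547 / +2.0000)
    (7,4) via x @ 0.8891
    (7,3) via y @ 0.9000
    (8,3) via x @ 2.0438
    (8,2) via y @ 2.9000
    (9,2) via x @ 3.1985  # hit
  → r_1 = 3.1985
beam 2: φ=-45°, α=15°
  direction (0.9659, 0.2588); cell (6,4); t to first gridline: x 0.7972, y 2.1250 (then +1.0353 / +3.8637)
    (7,4) via x @ 0.7972
    (8,4) via x @ 1.8324
    (8,5) via y @ 2.1250
    (9,5) via x @ 2.8677  # hit
  → r_2 = 2.8677
beam 3: φ=0°, α=60°
  direction (0.5000, 0.8660); cell (6,4); t to first gridline: x 1.5400, y 0.6351 (then +2.0000 / +1.1547)
    (6,5) via y @ 0.6351
    (7,5) via x @ 1.5400
    (7,6) via y @ 1.7898
    (7,7) via y @ 2.9445
    (8,7) via x @ 3.5400
    (8,8) via y @ 4.0992  # hit
  → r_3 = 4.0992
beam 4: φ=45°, α=105°
  direction (-0.2588, 0.9659); cell (6,4); t to first gridline: x 0.8887, y 0.5694 (then +3.8637 / +1.0353)
    (6,5) via y @ 0.5694
    (5,5) via x @ 0.8887
    (5,6) via y @ 1.6047
    (5,7) via y @ 2.6400
    (5,8) via y @ 3.6752  # hit
  → r_4 = 3.6752
beam 5: φ=90°, α=150°
  direction (-0.8660, 0.5000); cell (6,4); t to first gridline: x 0.2656, y 1.1000 (then +1.1547 / +2.0000)
    (5,4) via x @ 0.2656
    (5,5) via y @ 1.1000
    (4,5) via x @ 1.4203
    (3,5) via x @ 2.5750
    (3,6) via y @ 3.1000
    (2,6) via x @ 3.7297
    (1,6) via x @ 4.8844
    (1,7) via y @ 5.1000
    (0,7) via x @ 6.0391  # hit
  → r_5 = 6.0391

ranges = [3.1985, 2.8677, 4.0992, 3.6752, 6.0391]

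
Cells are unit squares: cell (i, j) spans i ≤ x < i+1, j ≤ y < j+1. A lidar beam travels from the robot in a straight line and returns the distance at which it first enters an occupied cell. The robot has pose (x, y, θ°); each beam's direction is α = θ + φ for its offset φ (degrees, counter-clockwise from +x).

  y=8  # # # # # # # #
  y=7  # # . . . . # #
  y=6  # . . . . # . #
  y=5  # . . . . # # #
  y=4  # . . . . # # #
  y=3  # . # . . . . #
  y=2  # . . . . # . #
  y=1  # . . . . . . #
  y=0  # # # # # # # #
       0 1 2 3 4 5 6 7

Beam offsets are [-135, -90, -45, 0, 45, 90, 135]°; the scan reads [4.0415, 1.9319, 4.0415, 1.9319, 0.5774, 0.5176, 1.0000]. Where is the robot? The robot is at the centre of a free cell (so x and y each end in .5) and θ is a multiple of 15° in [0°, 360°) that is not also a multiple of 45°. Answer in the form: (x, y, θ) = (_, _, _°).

(x, y, θ) = (4.5, 4.5, 285°)

Candidates: 33 free-cell centres × 16 headings = 528 poses. Raycast each; keep the one whose scan matches to 4 dp.
  (2.5, 5.5, 240°): beam 1 = 1.9319 ≠ 4.0415 ✗
  (4.5, 7.5, 240°): beam 1 = 0.5176 ≠ 4.0415 ✗
  (4.5, 2.5, 345°): beam 1 = 3.0000 ≠ 4.0415 ✗
  (2.5, 5.5, 15°): beam 1 = 3.0000 ≠ 4.0415 ✗
  …
  (4.5, 4.5, 285°): r_1=4.0415, r_2=1.9319, r_3=4.0415, r_4=1.9319, r_5=0.5774, r_6=0.5176, r_7=1.0000 — all match ✓
Only this pose fits every beam.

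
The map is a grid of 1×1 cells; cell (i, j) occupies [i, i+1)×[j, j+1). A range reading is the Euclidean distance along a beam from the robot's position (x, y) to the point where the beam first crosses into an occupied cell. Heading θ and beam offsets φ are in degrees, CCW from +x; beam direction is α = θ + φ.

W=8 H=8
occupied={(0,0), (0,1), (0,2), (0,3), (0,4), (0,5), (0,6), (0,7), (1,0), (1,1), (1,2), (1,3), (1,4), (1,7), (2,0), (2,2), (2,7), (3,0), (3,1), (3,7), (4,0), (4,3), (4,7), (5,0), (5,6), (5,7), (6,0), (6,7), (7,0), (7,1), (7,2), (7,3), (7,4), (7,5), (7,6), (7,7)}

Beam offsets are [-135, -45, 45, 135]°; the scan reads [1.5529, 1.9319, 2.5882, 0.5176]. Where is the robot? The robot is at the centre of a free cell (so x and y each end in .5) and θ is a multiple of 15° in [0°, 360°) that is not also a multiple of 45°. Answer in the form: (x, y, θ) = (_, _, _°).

Enumerate (i+0.5, j+0.5, θ) over the 28 free cells and 16 admissible headings. For each, cast all 4 beams and compare to the given ranges.
  (1.5, 6.5, 345°): beam 1 = 0.5774 ≠ 1.5529 ✗
  (5.5, 5.5, 60°): beam 1 = 4.6587 ≠ 1.5529 ✗
  (4.5, 1.5, 75°): beam 1 = 0.5774 ≠ 1.5529 ✗
  (4.5, 2.5, 75°): beam 1 = 1.7321 ≠ 1.5529 ✗
  …
  (2.5, 4.5, 30°): r_1=1.5529, r_2=1.9319, r_3=2.5882, r_4=0.5176 — all match ✓
Unique over the lattice → pose = (2.5, 4.5, 30°).

(x, y, θ) = (2.5, 4.5, 30°)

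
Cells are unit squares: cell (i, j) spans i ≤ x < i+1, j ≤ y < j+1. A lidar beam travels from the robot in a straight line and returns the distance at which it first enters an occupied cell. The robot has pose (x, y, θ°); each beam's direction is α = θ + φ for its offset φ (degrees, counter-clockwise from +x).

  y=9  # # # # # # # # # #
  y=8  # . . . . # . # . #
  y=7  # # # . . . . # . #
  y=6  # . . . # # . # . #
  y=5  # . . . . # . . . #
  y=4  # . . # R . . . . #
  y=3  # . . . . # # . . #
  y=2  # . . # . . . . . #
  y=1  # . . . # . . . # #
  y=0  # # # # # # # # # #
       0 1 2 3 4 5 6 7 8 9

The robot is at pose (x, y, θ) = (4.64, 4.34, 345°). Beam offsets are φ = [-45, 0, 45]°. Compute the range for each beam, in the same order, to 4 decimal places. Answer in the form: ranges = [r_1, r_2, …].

ranges = [0.7200, 1.3137, 1.3200]

beam 1: φ=-45°, α=300°
  cosα=0.5000 sinα=-0.8660 | (4,4) | tMaxX 0.7200 tMaxY 0.3926 | tΔX 2.0000 tΔY 1.1547
    t=0.3926 [y] (4,3)
    t=0.7200 [x] (5,3) — stop
  → r_1 = 0.7200
beam 2: φ=0°, α=345°
  cosα=0.9659 sinα=-0.2588 | (4,4) | tMaxX 0.3727 tMaxY 1.3137 | tΔX 1.0353 tΔY 3.8637
    t=0.3727 [x] (5,4)
    t=1.3137 [y] (5,3) — stop
  → r_2 = 1.3137
beam 3: φ=45°, α=30°
  cosα=0.8660 sinα=0.5000 | (4,4) | tMaxX 0.4157 tMaxY 1.3200 | tΔX 1.1547 tΔY 2.0000
    t=0.4157 [x] (5,4)
    t=1.3200 [y] (5,5) — stop
  → r_3 = 1.3200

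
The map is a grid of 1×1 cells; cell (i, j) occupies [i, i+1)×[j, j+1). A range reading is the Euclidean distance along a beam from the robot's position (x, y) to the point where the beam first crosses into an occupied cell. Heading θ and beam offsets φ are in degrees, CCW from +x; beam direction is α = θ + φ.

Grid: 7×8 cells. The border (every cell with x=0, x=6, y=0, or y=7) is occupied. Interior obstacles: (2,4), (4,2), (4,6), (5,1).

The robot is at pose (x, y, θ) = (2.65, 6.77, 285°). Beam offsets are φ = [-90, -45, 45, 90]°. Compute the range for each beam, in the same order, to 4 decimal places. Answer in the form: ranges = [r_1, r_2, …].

beam 1: φ=-90°, α=195°
  d=(-0.9659,-0.2588)  start (2,6)  tX=0.6729 tY=2.9751  stride 1/|dx|=1.0353 1/|dy|=3.8637
    cross x-line → (1,6), t=0.6729
    cross x-line → (0,6), t=1.7082 (wall)
  → r_1 = 1.7082
beam 2: φ=-45°, α=240°
  d=(-0.5000,-0.8660)  start (2,6)  tX=1.3000 tY=0.8891  stride 1/|dx|=2.0000 1/|dy|=1.1547
    cross y-line → (2,5), t=0.8891
    cross x-line → (1,5), t=1.3000
    cross y-line → (1,4), t=2.0438
    cross y-line → (1,3), t=3.1985
    cross x-line → (0,3), t=3.3000 (wall)
  → r_2 = 3.3000
beam 3: φ=45°, α=330°
  d=(0.8660,-0.5000)  start (2,6)  tX=0.4041 tY=1.5400  stride 1/|dx|=1.1547 1/|dy|=2.0000
    cross x-line → (3,6), t=0.4041
    cross y-line → (3,5), t=1.5400
    cross x-line → (4,5), t=1.5588
    cross x-line → (5,5), t=2.7135
    cross y-line → (5,4), t=3.5400
    cross x-line → (6,4), t=3.8682 (wall)
  → r_3 = 3.8682
beam 4: φ=90°, α=15°
  d=(0.9659,0.2588)  start (2,6)  tX=0.3623 tY=0.8887  stride 1/|dx|=1.0353 1/|dy|=3.8637
    cross x-line → (3,6), t=0.3623
    cross y-line → (3,7), t=0.8887 (wall)
  → r_4 = 0.8887

ranges = [1.7082, 3.3000, 3.8682, 0.8887]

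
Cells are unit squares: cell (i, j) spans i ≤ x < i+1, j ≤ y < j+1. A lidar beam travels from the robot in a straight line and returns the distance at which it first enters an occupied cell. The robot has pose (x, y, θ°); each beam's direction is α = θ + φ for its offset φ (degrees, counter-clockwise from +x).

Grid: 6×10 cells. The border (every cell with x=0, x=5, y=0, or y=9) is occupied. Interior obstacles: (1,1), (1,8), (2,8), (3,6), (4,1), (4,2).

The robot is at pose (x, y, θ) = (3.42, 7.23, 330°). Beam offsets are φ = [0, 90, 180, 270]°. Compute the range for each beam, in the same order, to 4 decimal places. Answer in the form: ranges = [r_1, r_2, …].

beam 1: φ=0°, α=330°
  d=(0.8660,-0.5000)  start (3,7)  tX=0.6697 tY=0.4600  stride 1/|dx|=1.1547 1/|dy|=2.0000
    cross y-line → (3,6), t=0.4600 (wall)
  → r_1 = 0.4600
beam 2: φ=90°, α=60°
  d=(0.5000,0.8660)  start (3,7)  tX=1.1600 tY=0.8891  stride 1/|dx|=2.0000 1/|dy|=1.1547
    cross y-line → (3,8), t=0.8891
    cross x-line → (4,8), t=1.1600
    cross y-line → (4,9), t=2.0438 (wall)
  → r_2 = 2.0438
beam 3: φ=180°, α=150°
  d=(-0.8660,0.5000)  start (3,7)  tX=0.4850 tY=1.5400  stride 1/|dx|=1.1547 1/|dy|=2.0000
    cross x-line → (2,7), t=0.4850
    cross y-line → (2,8), t=1.5400 (wall)
  → r_3 = 1.5400
beam 4: φ=270°, α=240°
  d=(-0.5000,-0.8660)  start (3,7)  tX=0.8400 tY=0.2656  stride 1/|dx|=2.0000 1/|dy|=1.1547
    cross y-line → (3,6), t=0.2656 (wall)
  → r_4 = 0.2656

ranges = [0.4600, 2.0438, 1.5400, 0.2656]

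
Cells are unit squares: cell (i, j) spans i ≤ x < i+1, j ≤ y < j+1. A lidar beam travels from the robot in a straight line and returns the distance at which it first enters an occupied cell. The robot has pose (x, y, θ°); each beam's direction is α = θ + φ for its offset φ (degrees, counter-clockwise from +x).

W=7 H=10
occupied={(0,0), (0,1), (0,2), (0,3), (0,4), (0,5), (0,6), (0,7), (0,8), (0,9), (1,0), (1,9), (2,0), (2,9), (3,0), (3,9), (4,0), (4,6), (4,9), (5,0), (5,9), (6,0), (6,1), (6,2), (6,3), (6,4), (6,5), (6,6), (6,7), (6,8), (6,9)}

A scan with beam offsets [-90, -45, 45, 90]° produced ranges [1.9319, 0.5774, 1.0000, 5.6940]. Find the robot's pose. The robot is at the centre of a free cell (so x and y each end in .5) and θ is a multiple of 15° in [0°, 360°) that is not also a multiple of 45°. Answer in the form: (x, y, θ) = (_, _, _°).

Enumerate (i+0.5, j+0.5, θ) over the 39 free cells and 16 admissible headings. For each, cast all 4 beams and compare to the given ranges.
  (4.5, 8.5, 150°): beam 1 = 0.5774 ≠ 1.9319 ✗
  (1.5, 2.5, 345°): beam 1 = 1.5529 ≠ 1.9319 ✗
  (4.5, 1.5, 300°): beam 1 = 1.0000 ≠ 1.9319 ✗
  (3.5, 1.5, 120°): beam 1 = 2.8868 ≠ 1.9319 ✗
  (3.5, 6.5, 165°): beam 1 = 2.5882 ≠ 1.9319 ✗
  …
  (1.5, 6.5, 195°): r_1=1.9319, r_2=0.5774, r_3=1.0000, r_4=5.6940 — all match ✓
Unique over the lattice → pose = (1.5, 6.5, 195°).

(x, y, θ) = (1.5, 6.5, 195°)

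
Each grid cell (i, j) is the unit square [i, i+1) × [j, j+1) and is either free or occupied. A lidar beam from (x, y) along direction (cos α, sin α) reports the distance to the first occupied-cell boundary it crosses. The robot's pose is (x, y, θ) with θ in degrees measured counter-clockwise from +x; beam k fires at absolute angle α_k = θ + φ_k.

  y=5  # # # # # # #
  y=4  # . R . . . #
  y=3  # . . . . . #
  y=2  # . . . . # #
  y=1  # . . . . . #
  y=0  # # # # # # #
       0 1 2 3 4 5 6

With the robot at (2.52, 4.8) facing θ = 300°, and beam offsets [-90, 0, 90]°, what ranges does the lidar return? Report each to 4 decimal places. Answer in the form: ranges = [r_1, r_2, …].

beam 1: φ=-90°, α=210°
  dir = (cos 210°, sin 210°) = (-0.8660, -0.5000); from cell (2,4)
  next x-line at t=0.6004, next y-line at t=1.6000; Δt_x=1.1547, Δt_y=2.0000
    x: enter (1,4) at t=0.6004
    y: enter (1,3) at t=1.6000
    x: enter (0,3) at t=1.7551 ← occupied
  → r_1 = 1.7551
beam 2: φ=0°, α=300°
  dir = (cos 300°, sin 300°) = (0.5000, -0.8660); from cell (2,4)
  next x-line at t=0.9600, next y-line at t=0.9238; Δt_x=2.0000, Δt_y=1.1547
    y: enter (2,3) at t=0.9238
    x: enter (3,3) at t=0.9600
    y: enter (3,2) at t=2.0785
    x: enter (4,2) at t=2.9600
    y: enter (4,1) at t=3.2332
    y: enter (4,0) at t=4.3879 ← occupied
  → r_2 = 4.3879
beam 3: φ=90°, α=30°
  dir = (cos 30°, sin 30°) = (0.8660, 0.5000); from cell (2,4)
  next x-line at t=0.5543, next y-line at t=0.4000; Δt_x=1.1547, Δt_y=2.0000
    y: enter (2,5) at t=0.4000 ← occupied
  → r_3 = 0.4000

ranges = [1.7551, 4.3879, 0.4000]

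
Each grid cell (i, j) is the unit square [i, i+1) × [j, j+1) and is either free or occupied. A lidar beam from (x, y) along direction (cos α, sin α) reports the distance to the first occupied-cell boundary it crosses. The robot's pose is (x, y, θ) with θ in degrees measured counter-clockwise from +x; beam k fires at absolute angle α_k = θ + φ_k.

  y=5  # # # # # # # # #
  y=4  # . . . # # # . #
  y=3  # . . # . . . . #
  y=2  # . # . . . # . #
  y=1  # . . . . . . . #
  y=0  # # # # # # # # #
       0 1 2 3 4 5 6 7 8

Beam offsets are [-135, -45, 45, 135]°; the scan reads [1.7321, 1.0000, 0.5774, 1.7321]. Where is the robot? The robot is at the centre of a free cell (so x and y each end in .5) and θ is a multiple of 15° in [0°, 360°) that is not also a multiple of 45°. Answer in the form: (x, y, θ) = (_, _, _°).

The pose lattice has 22·16 = 352 candidates. Test each by forward raycasting.
  (5.5, 2.5, 240°): beam 1 = 1.5529 ≠ 1.7321 ✗
  (7.5, 3.5, 150°): beam 1 = 0.5176 ≠ 1.7321 ✗
  (2.5, 4.5, 165°): beam 1 = 1.0000 ≠ 1.7321 ✗
  (1.5, 4.5, 240°): beam 1 = 0.5176 ≠ 1.7321 ✗
  …
  (4.5, 1.5, 255°): r_1=1.7321, r_2=1.0000, r_3=0.5774, r_4=1.7321 — all match ✓
Only this pose fits every beam.

(x, y, θ) = (4.5, 1.5, 255°)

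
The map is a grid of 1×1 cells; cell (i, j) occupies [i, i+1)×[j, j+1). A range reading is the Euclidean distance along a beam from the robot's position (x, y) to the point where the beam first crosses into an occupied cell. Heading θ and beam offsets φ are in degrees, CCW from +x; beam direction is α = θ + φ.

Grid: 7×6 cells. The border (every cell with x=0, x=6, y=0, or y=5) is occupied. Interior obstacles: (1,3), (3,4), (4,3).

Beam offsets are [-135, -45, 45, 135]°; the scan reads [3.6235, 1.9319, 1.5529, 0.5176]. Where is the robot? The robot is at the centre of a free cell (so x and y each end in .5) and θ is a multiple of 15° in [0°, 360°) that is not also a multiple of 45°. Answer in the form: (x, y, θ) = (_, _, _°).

The pose lattice has 17·16 = 272 candidates. Test each by forward raycasting.
  (4.5, 2.5, 15°): beam 1 = 1.7321 ≠ 3.6235 ✗
  (1.5, 4.5, 195°): beam 1 = 0.5774 ≠ 3.6235 ✗
  (5.5, 2.5, 60°): beam 1 = 1.5529 ≠ 3.6235 ✗
  (3.5, 1.5, 255°): beam 1 = 4.0415 ≠ 3.6235 ✗
  …
  (2.5, 1.5, 150°): r_1=3.6235, r_2=1.9319, r_3=1.5529, r_4=0.5176 — all match ✓
No second candidate reproduces the full scan.

(x, y, θ) = (2.5, 1.5, 150°)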